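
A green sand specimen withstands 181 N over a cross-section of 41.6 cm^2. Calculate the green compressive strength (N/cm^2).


Formula: Compressive Strength = Force / Area
Strength = 181 N / 41.6 cm^2 = 4.3510 N/cm^2


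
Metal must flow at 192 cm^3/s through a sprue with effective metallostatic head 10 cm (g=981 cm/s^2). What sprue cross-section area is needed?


Formula: v = sqrt(2*g*h), A = Q/v
Velocity: v = sqrt(2 * 981 * 10) = sqrt(19620) = 140.0714 cm/s
Sprue area: A = Q / v = 192 / 140.0714 = 1.3707 cm^2

Final answer: 1.3707 cm^2


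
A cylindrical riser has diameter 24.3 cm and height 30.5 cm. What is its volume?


Formula: V = pi * (D/2)^2 * H  (cylinder volume)
Radius = D/2 = 24.3/2 = 12.15 cm
V = pi * 12.15^2 * 30.5 = 14144.9777 cm^3

Answer: 14144.9777 cm^3


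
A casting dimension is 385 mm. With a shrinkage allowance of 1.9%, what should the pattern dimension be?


Formula: L_pattern = L_casting * (1 + shrinkage_rate/100)
Shrinkage factor = 1 + 1.9/100 = 1.019
L_pattern = 385 mm * 1.019 = 392.3150 mm

392.3150 mm


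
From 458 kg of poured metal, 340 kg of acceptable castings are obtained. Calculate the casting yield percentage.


Formula: Casting Yield = (W_good / W_total) * 100
Yield = (340 kg / 458 kg) * 100 = 74.2358%

Answer: 74.2358%


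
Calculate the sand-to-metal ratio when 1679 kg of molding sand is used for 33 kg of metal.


Formula: Sand-to-Metal Ratio = W_sand / W_metal
Ratio = 1679 kg / 33 kg = 50.8788

Final answer: 50.8788


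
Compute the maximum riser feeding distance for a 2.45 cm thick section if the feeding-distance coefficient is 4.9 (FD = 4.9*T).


Formula: FD = 4.9 * T  (riser feeding-distance rule)
FD = 4.9 * 2.45 cm = 12.0050 cm

Answer: 12.0050 cm


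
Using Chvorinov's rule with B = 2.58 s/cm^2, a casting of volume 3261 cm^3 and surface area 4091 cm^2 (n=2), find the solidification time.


Formula: t_s = B * (V/A)^n  (Chvorinov's rule, n=2)
Modulus M = V/A = 3261/4091 = 0.797116 cm
M^2 = 0.797116^2 = 0.635394 cm^2
t_s = 2.58 * 0.635394 = 1.6393 s

Final answer: 1.6393 s


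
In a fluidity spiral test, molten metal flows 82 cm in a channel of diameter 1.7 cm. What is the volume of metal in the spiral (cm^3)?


Formula: V = pi * (d/2)^2 * L  (cylinder volume)
Radius = 1.7/2 = 0.85 cm
V = pi * 0.85^2 * 82 = 186.1237 cm^3


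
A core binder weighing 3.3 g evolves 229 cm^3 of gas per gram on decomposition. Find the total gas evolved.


Formula: V_gas = W_binder * gas_evolution_rate
V = 3.3 g * 229 cm^3/g = 755.7000 cm^3

755.7000 cm^3


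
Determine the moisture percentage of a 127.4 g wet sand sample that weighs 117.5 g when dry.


Formula: MC = (W_wet - W_dry) / W_wet * 100
Water mass = 127.4 - 117.5 = 9.9 g
MC = 9.9 / 127.4 * 100 = 7.7708%

Answer: 7.7708%


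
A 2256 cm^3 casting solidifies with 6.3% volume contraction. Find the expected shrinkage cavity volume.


Formula: V_shrink = V_casting * shrinkage_pct / 100
V_shrink = 2256 cm^3 * 6.3 / 100 = 142.1280 cm^3

Final answer: 142.1280 cm^3


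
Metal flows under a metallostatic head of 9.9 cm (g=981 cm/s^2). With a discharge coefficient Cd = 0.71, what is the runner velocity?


Formula: v = Cd * sqrt(2 * g * h)  (Torricelli with discharge coefficient)
2*g*h = 2 * 981 * 9.9 = 19423.8 cm^2/s^2
sqrt(19423.8) = 139.36929 cm/s
v = 0.71 * 139.36929 = 98.9522 cm/s


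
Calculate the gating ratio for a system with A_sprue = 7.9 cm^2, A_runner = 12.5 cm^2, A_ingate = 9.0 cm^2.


Sprue:Runner:Ingate = 1 : 12.5/7.9 : 9.0/7.9 = 1:1.58:1.14

Final answer: 1:1.58:1.14


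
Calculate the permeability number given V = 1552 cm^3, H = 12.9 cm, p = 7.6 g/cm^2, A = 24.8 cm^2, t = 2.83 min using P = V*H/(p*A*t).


Formula: Permeability Number P = (V * H) / (p * A * t)
Numerator: V * H = 1552 * 12.9 = 20020.8
Denominator: p * A * t = 7.6 * 24.8 * 2.83 = 533.3984
P = 20020.8 / 533.3984 = 37.5344

37.5344


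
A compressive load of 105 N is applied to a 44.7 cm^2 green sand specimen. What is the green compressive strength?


Formula: Compressive Strength = Force / Area
Strength = 105 N / 44.7 cm^2 = 2.3490 N/cm^2


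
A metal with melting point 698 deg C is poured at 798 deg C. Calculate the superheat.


Formula: Superheat = T_pour - T_melt
Superheat = 798 - 698 = 100 deg C


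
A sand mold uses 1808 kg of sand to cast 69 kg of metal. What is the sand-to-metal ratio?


Formula: Sand-to-Metal Ratio = W_sand / W_metal
Ratio = 1808 kg / 69 kg = 26.2029


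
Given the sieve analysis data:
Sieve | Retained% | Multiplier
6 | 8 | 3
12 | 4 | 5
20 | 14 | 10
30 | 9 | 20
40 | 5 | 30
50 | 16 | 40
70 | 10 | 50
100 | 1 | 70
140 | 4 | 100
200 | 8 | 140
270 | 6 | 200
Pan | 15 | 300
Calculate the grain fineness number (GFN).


Formula: GFN = sum(pct * multiplier) / sum(pct)
sum(pct * multiplier) = 8944
sum(pct) = 100
GFN = 8944 / 100 = 89.44

Answer: 89.44


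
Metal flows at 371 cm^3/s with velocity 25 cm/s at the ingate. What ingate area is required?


Formula: A_ingate = Q / v  (continuity equation)
A = 371 cm^3/s / 25 cm/s = 14.8400 cm^2

Final answer: 14.8400 cm^2


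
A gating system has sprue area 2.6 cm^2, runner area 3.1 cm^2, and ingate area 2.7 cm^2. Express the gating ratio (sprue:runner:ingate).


Sprue:Runner:Ingate = 1 : 3.1/2.6 : 2.7/2.6 = 1:1.19:1.04


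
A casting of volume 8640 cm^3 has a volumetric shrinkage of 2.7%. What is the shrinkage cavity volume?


Formula: V_shrink = V_casting * shrinkage_pct / 100
V_shrink = 8640 cm^3 * 2.7 / 100 = 233.2800 cm^3

Answer: 233.2800 cm^3


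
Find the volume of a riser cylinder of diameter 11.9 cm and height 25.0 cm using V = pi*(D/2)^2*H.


Formula: V = pi * (D/2)^2 * H  (cylinder volume)
Radius = D/2 = 11.9/2 = 5.95 cm
V = pi * 5.95^2 * 25.0 = 2780.5058 cm^3

2780.5058 cm^3


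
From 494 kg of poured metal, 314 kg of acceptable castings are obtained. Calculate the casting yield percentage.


Formula: Casting Yield = (W_good / W_total) * 100
Yield = (314 kg / 494 kg) * 100 = 63.5628%

63.5628%


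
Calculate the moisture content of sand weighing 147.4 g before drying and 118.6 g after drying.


Formula: MC = (W_wet - W_dry) / W_wet * 100
Water mass = 147.4 - 118.6 = 28.8 g
MC = 28.8 / 147.4 * 100 = 19.5387%

19.5387%


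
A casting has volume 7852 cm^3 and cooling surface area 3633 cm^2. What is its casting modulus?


Formula: Casting Modulus M = V / A
M = 7852 cm^3 / 3633 cm^2 = 2.1613 cm


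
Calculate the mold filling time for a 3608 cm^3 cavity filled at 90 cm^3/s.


Formula: t_fill = V_mold / Q_flow
t = 3608 cm^3 / 90 cm^3/s = 40.0889 s

Final answer: 40.0889 s


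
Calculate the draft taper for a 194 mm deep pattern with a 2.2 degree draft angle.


Formula: taper = depth * tan(draft_angle)
tan(2.2 deg) = 0.0384161
taper = 194 mm * 0.0384161 = 7.4527 mm

7.4527 mm


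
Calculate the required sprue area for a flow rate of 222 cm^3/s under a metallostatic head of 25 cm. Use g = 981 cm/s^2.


Formula: v = sqrt(2*g*h), A = Q/v
Velocity: v = sqrt(2 * 981 * 25) = sqrt(49050) = 221.4723 cm/s
Sprue area: A = Q / v = 222 / 221.4723 = 1.0024 cm^2

1.0024 cm^2


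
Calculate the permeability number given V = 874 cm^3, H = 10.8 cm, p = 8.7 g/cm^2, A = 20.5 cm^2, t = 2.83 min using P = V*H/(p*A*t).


Formula: Permeability Number P = (V * H) / (p * A * t)
Numerator: V * H = 874 * 10.8 = 9439.2
Denominator: p * A * t = 8.7 * 20.5 * 2.83 = 504.7305
P = 9439.2 / 504.7305 = 18.7015


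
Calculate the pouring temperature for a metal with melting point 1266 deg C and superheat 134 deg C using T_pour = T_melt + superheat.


Formula: T_pour = T_melt + Superheat
T_pour = 1266 + 134 = 1400 deg C

1400 deg C


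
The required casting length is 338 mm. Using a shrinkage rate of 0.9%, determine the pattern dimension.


Formula: L_pattern = L_casting * (1 + shrinkage_rate/100)
Shrinkage factor = 1 + 0.9/100 = 1.009
L_pattern = 338 mm * 1.009 = 341.0420 mm

341.0420 mm


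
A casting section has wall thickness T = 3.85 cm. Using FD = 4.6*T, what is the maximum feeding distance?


Formula: FD = 4.6 * T  (riser feeding-distance rule)
FD = 4.6 * 3.85 cm = 17.7100 cm

17.7100 cm


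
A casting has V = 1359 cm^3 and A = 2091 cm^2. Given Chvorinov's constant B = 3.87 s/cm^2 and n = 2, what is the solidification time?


Formula: t_s = B * (V/A)^n  (Chvorinov's rule, n=2)
Modulus M = V/A = 1359/2091 = 0.649928 cm
M^2 = 0.649928^2 = 0.422406 cm^2
t_s = 3.87 * 0.422406 = 1.6347 s


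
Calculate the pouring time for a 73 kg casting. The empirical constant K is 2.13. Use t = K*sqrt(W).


Formula: t = K * sqrt(W)
sqrt(W) = sqrt(73) = 8.54400
t = 2.13 * 8.54400 = 18.1987 s


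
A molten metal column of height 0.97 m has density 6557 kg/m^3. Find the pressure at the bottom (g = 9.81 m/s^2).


Formula: P = rho * g * h
rho * g = 6557 * 9.81 = 64324.17 N/m^3
P = 64324.17 * 0.97 = 62394.4449 Pa

62394.4449 Pa


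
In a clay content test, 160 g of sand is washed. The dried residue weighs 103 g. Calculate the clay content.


Formula: Clay% = (W_total - W_washed) / W_total * 100
Clay mass = 160 - 103 = 57 g
Clay% = 57 / 160 * 100 = 35.6250%

35.6250%


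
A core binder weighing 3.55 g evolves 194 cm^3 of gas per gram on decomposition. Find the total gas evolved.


Formula: V_gas = W_binder * gas_evolution_rate
V = 3.55 g * 194 cm^3/g = 688.7000 cm^3

688.7000 cm^3


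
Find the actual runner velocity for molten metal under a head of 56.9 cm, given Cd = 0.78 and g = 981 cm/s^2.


Formula: v = Cd * sqrt(2 * g * h)  (Torricelli with discharge coefficient)
2*g*h = 2 * 981 * 56.9 = 111637.8 cm^2/s^2
sqrt(111637.8) = 334.12243 cm/s
v = 0.78 * 334.12243 = 260.6155 cm/s

Answer: 260.6155 cm/s


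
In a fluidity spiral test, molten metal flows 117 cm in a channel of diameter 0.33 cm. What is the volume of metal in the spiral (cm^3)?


Formula: V = pi * (d/2)^2 * L  (cylinder volume)
Radius = 0.33/2 = 0.165 cm
V = pi * 0.165^2 * 117 = 10.0070 cm^3

Answer: 10.0070 cm^3


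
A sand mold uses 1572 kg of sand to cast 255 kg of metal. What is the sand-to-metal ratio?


Formula: Sand-to-Metal Ratio = W_sand / W_metal
Ratio = 1572 kg / 255 kg = 6.1647

Final answer: 6.1647


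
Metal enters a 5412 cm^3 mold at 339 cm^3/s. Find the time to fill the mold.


Formula: t_fill = V_mold / Q_flow
t = 5412 cm^3 / 339 cm^3/s = 15.9646 s

15.9646 s


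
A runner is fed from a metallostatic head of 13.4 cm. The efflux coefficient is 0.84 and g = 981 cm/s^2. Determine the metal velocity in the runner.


Formula: v = Cd * sqrt(2 * g * h)  (Torricelli with discharge coefficient)
2*g*h = 2 * 981 * 13.4 = 26290.8 cm^2/s^2
sqrt(26290.8) = 162.14438 cm/s
v = 0.84 * 162.14438 = 136.2013 cm/s

Final answer: 136.2013 cm/s


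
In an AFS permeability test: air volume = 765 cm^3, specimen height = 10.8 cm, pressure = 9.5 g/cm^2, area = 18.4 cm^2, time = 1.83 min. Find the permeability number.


Formula: Permeability Number P = (V * H) / (p * A * t)
Numerator: V * H = 765 * 10.8 = 8262.0
Denominator: p * A * t = 9.5 * 18.4 * 1.83 = 319.884
P = 8262.0 / 319.884 = 25.8281

25.8281


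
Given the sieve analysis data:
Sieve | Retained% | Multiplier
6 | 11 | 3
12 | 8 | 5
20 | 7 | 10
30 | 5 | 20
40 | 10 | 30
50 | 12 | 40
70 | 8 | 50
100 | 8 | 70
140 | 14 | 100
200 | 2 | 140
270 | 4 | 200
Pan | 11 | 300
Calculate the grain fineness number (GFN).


Formula: GFN = sum(pct * multiplier) / sum(pct)
sum(pct * multiplier) = 7763
sum(pct) = 100
GFN = 7763 / 100 = 77.63

77.63


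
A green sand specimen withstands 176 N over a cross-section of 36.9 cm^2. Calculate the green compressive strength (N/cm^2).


Formula: Compressive Strength = Force / Area
Strength = 176 N / 36.9 cm^2 = 4.7696 N/cm^2

Final answer: 4.7696 N/cm^2


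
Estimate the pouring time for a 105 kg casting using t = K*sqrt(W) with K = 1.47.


Formula: t = K * sqrt(W)
sqrt(W) = sqrt(105) = 10.24695
t = 1.47 * 10.24695 = 15.0630 s


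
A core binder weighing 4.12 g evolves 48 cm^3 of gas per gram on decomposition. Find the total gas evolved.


Formula: V_gas = W_binder * gas_evolution_rate
V = 4.12 g * 48 cm^3/g = 197.7600 cm^3

197.7600 cm^3


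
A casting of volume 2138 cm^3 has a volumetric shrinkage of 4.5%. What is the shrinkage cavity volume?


Formula: V_shrink = V_casting * shrinkage_pct / 100
V_shrink = 2138 cm^3 * 4.5 / 100 = 96.2100 cm^3

Answer: 96.2100 cm^3


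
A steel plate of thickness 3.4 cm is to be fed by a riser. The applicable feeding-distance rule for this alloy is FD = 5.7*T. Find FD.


Formula: FD = 5.7 * T  (riser feeding-distance rule)
FD = 5.7 * 3.4 cm = 19.3800 cm

Answer: 19.3800 cm


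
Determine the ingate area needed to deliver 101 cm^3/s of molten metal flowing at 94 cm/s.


Formula: A_ingate = Q / v  (continuity equation)
A = 101 cm^3/s / 94 cm/s = 1.0745 cm^2

Final answer: 1.0745 cm^2


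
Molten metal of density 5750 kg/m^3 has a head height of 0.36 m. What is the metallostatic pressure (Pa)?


Formula: P = rho * g * h
rho * g = 5750 * 9.81 = 56407.5 N/m^3
P = 56407.5 * 0.36 = 20306.7000 Pa

20306.7000 Pa


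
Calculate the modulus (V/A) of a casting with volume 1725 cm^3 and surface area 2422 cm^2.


Formula: Casting Modulus M = V / A
M = 1725 cm^3 / 2422 cm^2 = 0.7122 cm

Answer: 0.7122 cm


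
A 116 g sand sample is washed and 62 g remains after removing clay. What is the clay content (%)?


Formula: Clay% = (W_total - W_washed) / W_total * 100
Clay mass = 116 - 62 = 54 g
Clay% = 54 / 116 * 100 = 46.5517%


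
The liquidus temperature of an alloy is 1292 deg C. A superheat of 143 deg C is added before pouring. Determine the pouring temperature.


Formula: T_pour = T_melt + Superheat
T_pour = 1292 + 143 = 1435 deg C

1435 deg C


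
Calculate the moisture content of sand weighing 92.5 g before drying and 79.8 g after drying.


Formula: MC = (W_wet - W_dry) / W_wet * 100
Water mass = 92.5 - 79.8 = 12.7 g
MC = 12.7 / 92.5 * 100 = 13.7297%

13.7297%


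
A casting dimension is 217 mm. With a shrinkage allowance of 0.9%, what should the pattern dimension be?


Formula: L_pattern = L_casting * (1 + shrinkage_rate/100)
Shrinkage factor = 1 + 0.9/100 = 1.009
L_pattern = 217 mm * 1.009 = 218.9530 mm

Final answer: 218.9530 mm


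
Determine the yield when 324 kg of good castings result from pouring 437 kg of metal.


Formula: Casting Yield = (W_good / W_total) * 100
Yield = (324 kg / 437 kg) * 100 = 74.1419%

74.1419%


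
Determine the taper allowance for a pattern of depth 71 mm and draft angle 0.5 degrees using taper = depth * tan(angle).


Formula: taper = depth * tan(draft_angle)
tan(0.5 deg) = 0.0087269
taper = 71 mm * 0.0087269 = 0.6196 mm

0.6196 mm


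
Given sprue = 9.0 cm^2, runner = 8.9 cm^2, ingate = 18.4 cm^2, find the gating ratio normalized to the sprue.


Sprue:Runner:Ingate = 1 : 8.9/9.0 : 18.4/9.0 = 1:0.99:2.04


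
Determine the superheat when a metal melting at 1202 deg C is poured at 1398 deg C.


Formula: Superheat = T_pour - T_melt
Superheat = 1398 - 1202 = 196 deg C

Answer: 196 deg C


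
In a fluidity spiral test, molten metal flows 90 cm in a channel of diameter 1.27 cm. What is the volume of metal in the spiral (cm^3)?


Formula: V = pi * (d/2)^2 * L  (cylinder volume)
Radius = 1.27/2 = 0.635 cm
V = pi * 0.635^2 * 90 = 114.0092 cm^3

Answer: 114.0092 cm^3


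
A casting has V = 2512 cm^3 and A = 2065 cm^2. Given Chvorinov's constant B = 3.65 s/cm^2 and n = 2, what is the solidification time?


Formula: t_s = B * (V/A)^n  (Chvorinov's rule, n=2)
Modulus M = V/A = 2512/2065 = 1.216465 cm
M^2 = 1.216465^2 = 1.479787 cm^2
t_s = 3.65 * 1.479787 = 5.4012 s


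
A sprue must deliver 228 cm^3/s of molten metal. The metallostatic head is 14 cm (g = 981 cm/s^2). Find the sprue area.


Formula: v = sqrt(2*g*h), A = Q/v
Velocity: v = sqrt(2 * 981 * 14) = sqrt(27468) = 165.7347 cm/s
Sprue area: A = Q / v = 228 / 165.7347 = 1.3757 cm^2

Answer: 1.3757 cm^2


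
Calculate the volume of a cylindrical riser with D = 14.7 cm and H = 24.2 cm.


Formula: V = pi * (D/2)^2 * H  (cylinder volume)
Radius = D/2 = 14.7/2 = 7.35 cm
V = pi * 7.35^2 * 24.2 = 4107.1439 cm^3

Final answer: 4107.1439 cm^3


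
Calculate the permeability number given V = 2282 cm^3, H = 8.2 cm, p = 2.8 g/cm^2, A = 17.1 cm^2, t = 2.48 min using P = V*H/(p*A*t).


Formula: Permeability Number P = (V * H) / (p * A * t)
Numerator: V * H = 2282 * 8.2 = 18712.4
Denominator: p * A * t = 2.8 * 17.1 * 2.48 = 118.7424
P = 18712.4 / 118.7424 = 157.5882

Answer: 157.5882


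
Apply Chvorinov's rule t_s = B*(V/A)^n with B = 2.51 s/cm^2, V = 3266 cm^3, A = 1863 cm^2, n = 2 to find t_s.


Formula: t_s = B * (V/A)^n  (Chvorinov's rule, n=2)
Modulus M = V/A = 3266/1863 = 1.753086 cm
M^2 = 1.753086^2 = 3.073311 cm^2
t_s = 2.51 * 3.073311 = 7.7140 s

Final answer: 7.7140 s


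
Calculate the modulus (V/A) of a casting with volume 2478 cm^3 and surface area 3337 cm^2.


Formula: Casting Modulus M = V / A
M = 2478 cm^3 / 3337 cm^2 = 0.7426 cm

0.7426 cm


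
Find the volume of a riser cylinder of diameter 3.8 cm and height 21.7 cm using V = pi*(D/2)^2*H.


Formula: V = pi * (D/2)^2 * H  (cylinder volume)
Radius = D/2 = 3.8/2 = 1.9 cm
V = pi * 1.9^2 * 21.7 = 246.1029 cm^3


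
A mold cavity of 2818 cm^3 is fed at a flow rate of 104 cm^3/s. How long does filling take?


Formula: t_fill = V_mold / Q_flow
t = 2818 cm^3 / 104 cm^3/s = 27.0962 s

27.0962 s


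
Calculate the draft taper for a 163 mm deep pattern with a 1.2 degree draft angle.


Formula: taper = depth * tan(draft_angle)
tan(1.2 deg) = 0.0209470
taper = 163 mm * 0.0209470 = 3.4144 mm

Final answer: 3.4144 mm


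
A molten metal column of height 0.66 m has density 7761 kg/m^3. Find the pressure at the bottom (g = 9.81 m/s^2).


Formula: P = rho * g * h
rho * g = 7761 * 9.81 = 76135.41 N/m^3
P = 76135.41 * 0.66 = 50249.3706 Pa

50249.3706 Pa


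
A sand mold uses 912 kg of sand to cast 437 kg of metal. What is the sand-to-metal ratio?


Formula: Sand-to-Metal Ratio = W_sand / W_metal
Ratio = 912 kg / 437 kg = 2.0870

Answer: 2.0870


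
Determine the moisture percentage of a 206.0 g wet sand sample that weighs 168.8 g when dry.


Formula: MC = (W_wet - W_dry) / W_wet * 100
Water mass = 206.0 - 168.8 = 37.2 g
MC = 37.2 / 206.0 * 100 = 18.0583%


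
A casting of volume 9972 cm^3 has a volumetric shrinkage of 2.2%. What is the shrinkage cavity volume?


Formula: V_shrink = V_casting * shrinkage_pct / 100
V_shrink = 9972 cm^3 * 2.2 / 100 = 219.3840 cm^3

219.3840 cm^3


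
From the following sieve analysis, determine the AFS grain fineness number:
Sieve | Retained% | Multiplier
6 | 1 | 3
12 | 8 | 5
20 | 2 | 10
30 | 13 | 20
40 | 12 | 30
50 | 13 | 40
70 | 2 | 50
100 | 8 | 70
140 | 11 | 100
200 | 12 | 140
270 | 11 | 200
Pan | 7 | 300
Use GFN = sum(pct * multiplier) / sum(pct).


Formula: GFN = sum(pct * multiplier) / sum(pct)
sum(pct * multiplier) = 8943
sum(pct) = 100
GFN = 8943 / 100 = 89.43

Final answer: 89.43


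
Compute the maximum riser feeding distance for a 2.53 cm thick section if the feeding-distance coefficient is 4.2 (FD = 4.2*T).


Formula: FD = 4.2 * T  (riser feeding-distance rule)
FD = 4.2 * 2.53 cm = 10.6260 cm


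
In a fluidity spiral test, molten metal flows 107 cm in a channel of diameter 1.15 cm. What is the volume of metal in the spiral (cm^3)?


Formula: V = pi * (d/2)^2 * L  (cylinder volume)
Radius = 1.15/2 = 0.575 cm
V = pi * 0.575^2 * 107 = 111.1397 cm^3

Final answer: 111.1397 cm^3


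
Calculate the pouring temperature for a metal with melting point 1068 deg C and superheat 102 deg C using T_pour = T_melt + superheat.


Formula: T_pour = T_melt + Superheat
T_pour = 1068 + 102 = 1170 deg C

Final answer: 1170 deg C


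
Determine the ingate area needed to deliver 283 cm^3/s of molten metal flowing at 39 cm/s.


Formula: A_ingate = Q / v  (continuity equation)
A = 283 cm^3/s / 39 cm/s = 7.2564 cm^2

7.2564 cm^2


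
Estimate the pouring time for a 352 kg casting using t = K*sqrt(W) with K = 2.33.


Formula: t = K * sqrt(W)
sqrt(W) = sqrt(352) = 18.76166
t = 2.33 * 18.76166 = 43.7147 s


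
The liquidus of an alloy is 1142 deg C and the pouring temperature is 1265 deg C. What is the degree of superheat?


Formula: Superheat = T_pour - T_melt
Superheat = 1265 - 1142 = 123 deg C

Answer: 123 deg C


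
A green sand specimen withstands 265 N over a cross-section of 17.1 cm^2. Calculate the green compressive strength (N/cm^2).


Formula: Compressive Strength = Force / Area
Strength = 265 N / 17.1 cm^2 = 15.4971 N/cm^2

Final answer: 15.4971 N/cm^2


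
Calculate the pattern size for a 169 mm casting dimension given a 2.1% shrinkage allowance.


Formula: L_pattern = L_casting * (1 + shrinkage_rate/100)
Shrinkage factor = 1 + 2.1/100 = 1.021
L_pattern = 169 mm * 1.021 = 172.5490 mm


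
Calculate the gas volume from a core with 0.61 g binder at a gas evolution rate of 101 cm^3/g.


Formula: V_gas = W_binder * gas_evolution_rate
V = 0.61 g * 101 cm^3/g = 61.6100 cm^3


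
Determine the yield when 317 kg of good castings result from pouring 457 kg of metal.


Formula: Casting Yield = (W_good / W_total) * 100
Yield = (317 kg / 457 kg) * 100 = 69.3654%


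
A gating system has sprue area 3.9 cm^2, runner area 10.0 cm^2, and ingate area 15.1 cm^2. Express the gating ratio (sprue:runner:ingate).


Sprue:Runner:Ingate = 1 : 10.0/3.9 : 15.1/3.9 = 1:2.56:3.87

Answer: 1:2.56:3.87


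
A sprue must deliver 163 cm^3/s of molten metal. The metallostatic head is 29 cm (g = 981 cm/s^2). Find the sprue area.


Formula: v = sqrt(2*g*h), A = Q/v
Velocity: v = sqrt(2 * 981 * 29) = sqrt(56898) = 238.5330 cm/s
Sprue area: A = Q / v = 163 / 238.5330 = 0.6833 cm^2


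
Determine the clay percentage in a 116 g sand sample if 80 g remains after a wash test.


Formula: Clay% = (W_total - W_washed) / W_total * 100
Clay mass = 116 - 80 = 36 g
Clay% = 36 / 116 * 100 = 31.0345%


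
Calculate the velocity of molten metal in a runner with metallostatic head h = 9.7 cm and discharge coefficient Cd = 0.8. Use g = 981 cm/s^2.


Formula: v = Cd * sqrt(2 * g * h)  (Torricelli with discharge coefficient)
2*g*h = 2 * 981 * 9.7 = 19031.4 cm^2/s^2
sqrt(19031.4) = 137.95434 cm/s
v = 0.8 * 137.95434 = 110.3635 cm/s

Final answer: 110.3635 cm/s


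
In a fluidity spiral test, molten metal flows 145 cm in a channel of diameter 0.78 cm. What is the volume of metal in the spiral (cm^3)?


Formula: V = pi * (d/2)^2 * L  (cylinder volume)
Radius = 0.78/2 = 0.39 cm
V = pi * 0.39^2 * 145 = 69.2863 cm^3


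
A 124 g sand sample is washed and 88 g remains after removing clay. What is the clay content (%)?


Formula: Clay% = (W_total - W_washed) / W_total * 100
Clay mass = 124 - 88 = 36 g
Clay% = 36 / 124 * 100 = 29.0323%

Answer: 29.0323%


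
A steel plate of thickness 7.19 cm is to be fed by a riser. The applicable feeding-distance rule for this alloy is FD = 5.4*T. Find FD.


Formula: FD = 5.4 * T  (riser feeding-distance rule)
FD = 5.4 * 7.19 cm = 38.8260 cm

38.8260 cm


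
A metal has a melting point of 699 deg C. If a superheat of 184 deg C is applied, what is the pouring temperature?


Formula: T_pour = T_melt + Superheat
T_pour = 699 + 184 = 883 deg C

Final answer: 883 deg C


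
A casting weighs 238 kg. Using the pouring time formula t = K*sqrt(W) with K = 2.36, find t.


Formula: t = K * sqrt(W)
sqrt(W) = sqrt(238) = 15.42725
t = 2.36 * 15.42725 = 36.4083 s

Answer: 36.4083 s


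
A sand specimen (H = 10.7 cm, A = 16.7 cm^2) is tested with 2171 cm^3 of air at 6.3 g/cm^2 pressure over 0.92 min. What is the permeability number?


Formula: Permeability Number P = (V * H) / (p * A * t)
Numerator: V * H = 2171 * 10.7 = 23229.7
Denominator: p * A * t = 6.3 * 16.7 * 0.92 = 96.7932
P = 23229.7 / 96.7932 = 239.9931


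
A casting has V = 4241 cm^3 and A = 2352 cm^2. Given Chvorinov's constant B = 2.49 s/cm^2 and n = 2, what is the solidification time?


Formula: t_s = B * (V/A)^n  (Chvorinov's rule, n=2)
Modulus M = V/A = 4241/2352 = 1.803146 cm
M^2 = 1.803146^2 = 3.251335 cm^2
t_s = 2.49 * 3.251335 = 8.0958 s

Final answer: 8.0958 s


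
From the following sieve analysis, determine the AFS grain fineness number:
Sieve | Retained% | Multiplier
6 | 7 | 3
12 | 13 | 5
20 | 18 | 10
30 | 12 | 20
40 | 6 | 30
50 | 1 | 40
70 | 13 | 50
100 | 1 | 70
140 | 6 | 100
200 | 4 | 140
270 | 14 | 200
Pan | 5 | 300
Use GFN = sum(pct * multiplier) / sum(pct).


Formula: GFN = sum(pct * multiplier) / sum(pct)
sum(pct * multiplier) = 6906
sum(pct) = 100
GFN = 6906 / 100 = 69.06


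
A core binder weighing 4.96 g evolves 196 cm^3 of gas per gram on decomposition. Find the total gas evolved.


Formula: V_gas = W_binder * gas_evolution_rate
V = 4.96 g * 196 cm^3/g = 972.1600 cm^3

972.1600 cm^3


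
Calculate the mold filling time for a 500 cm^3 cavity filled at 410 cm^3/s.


Formula: t_fill = V_mold / Q_flow
t = 500 cm^3 / 410 cm^3/s = 1.2195 s

1.2195 s


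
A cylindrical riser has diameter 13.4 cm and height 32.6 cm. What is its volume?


Formula: V = pi * (D/2)^2 * H  (cylinder volume)
Radius = D/2 = 13.4/2 = 6.7 cm
V = pi * 6.7^2 * 32.6 = 4597.4507 cm^3

Answer: 4597.4507 cm^3


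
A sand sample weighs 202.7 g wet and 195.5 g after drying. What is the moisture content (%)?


Formula: MC = (W_wet - W_dry) / W_wet * 100
Water mass = 202.7 - 195.5 = 7.2 g
MC = 7.2 / 202.7 * 100 = 3.5520%

3.5520%


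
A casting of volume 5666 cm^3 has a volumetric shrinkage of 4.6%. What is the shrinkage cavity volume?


Formula: V_shrink = V_casting * shrinkage_pct / 100
V_shrink = 5666 cm^3 * 4.6 / 100 = 260.6360 cm^3

Final answer: 260.6360 cm^3


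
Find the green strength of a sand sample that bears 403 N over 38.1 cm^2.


Formula: Compressive Strength = Force / Area
Strength = 403 N / 38.1 cm^2 = 10.5774 N/cm^2


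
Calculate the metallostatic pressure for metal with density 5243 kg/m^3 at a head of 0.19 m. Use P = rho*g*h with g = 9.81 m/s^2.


Formula: P = rho * g * h
rho * g = 5243 * 9.81 = 51433.83 N/m^3
P = 51433.83 * 0.19 = 9772.4277 Pa

9772.4277 Pa


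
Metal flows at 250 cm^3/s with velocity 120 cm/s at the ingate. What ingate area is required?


Formula: A_ingate = Q / v  (continuity equation)
A = 250 cm^3/s / 120 cm/s = 2.0833 cm^2

Final answer: 2.0833 cm^2


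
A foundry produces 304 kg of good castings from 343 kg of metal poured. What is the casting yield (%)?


Formula: Casting Yield = (W_good / W_total) * 100
Yield = (304 kg / 343 kg) * 100 = 88.6297%

88.6297%


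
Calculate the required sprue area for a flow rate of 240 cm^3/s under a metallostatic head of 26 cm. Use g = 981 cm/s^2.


Formula: v = sqrt(2*g*h), A = Q/v
Velocity: v = sqrt(2 * 981 * 26) = sqrt(51012) = 225.8584 cm/s
Sprue area: A = Q / v = 240 / 225.8584 = 1.0626 cm^2

Final answer: 1.0626 cm^2


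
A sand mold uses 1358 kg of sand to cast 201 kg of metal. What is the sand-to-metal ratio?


Formula: Sand-to-Metal Ratio = W_sand / W_metal
Ratio = 1358 kg / 201 kg = 6.7562

6.7562


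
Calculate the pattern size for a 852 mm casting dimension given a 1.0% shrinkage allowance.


Formula: L_pattern = L_casting * (1 + shrinkage_rate/100)
Shrinkage factor = 1 + 1.0/100 = 1.01
L_pattern = 852 mm * 1.01 = 860.5200 mm

Answer: 860.5200 mm


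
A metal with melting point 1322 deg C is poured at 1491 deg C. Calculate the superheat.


Formula: Superheat = T_pour - T_melt
Superheat = 1491 - 1322 = 169 deg C

169 deg C


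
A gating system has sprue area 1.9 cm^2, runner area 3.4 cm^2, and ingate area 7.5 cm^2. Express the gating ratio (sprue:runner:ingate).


Sprue:Runner:Ingate = 1 : 3.4/1.9 : 7.5/1.9 = 1:1.79:3.95

1:1.79:3.95


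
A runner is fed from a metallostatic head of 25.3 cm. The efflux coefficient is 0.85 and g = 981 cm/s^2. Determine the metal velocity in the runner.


Formula: v = Cd * sqrt(2 * g * h)  (Torricelli with discharge coefficient)
2*g*h = 2 * 981 * 25.3 = 49638.6 cm^2/s^2
sqrt(49638.6) = 222.79722 cm/s
v = 0.85 * 222.79722 = 189.3776 cm/s

Final answer: 189.3776 cm/s


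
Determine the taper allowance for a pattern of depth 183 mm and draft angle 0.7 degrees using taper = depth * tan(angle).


Formula: taper = depth * tan(draft_angle)
tan(0.7 deg) = 0.0122179
taper = 183 mm * 0.0122179 = 2.2359 mm

2.2359 mm


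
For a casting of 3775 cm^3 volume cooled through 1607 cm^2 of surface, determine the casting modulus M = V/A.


Formula: Casting Modulus M = V / A
M = 3775 cm^3 / 1607 cm^2 = 2.3491 cm

Final answer: 2.3491 cm


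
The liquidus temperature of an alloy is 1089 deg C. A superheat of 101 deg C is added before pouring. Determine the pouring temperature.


Formula: T_pour = T_melt + Superheat
T_pour = 1089 + 101 = 1190 deg C

Final answer: 1190 deg C


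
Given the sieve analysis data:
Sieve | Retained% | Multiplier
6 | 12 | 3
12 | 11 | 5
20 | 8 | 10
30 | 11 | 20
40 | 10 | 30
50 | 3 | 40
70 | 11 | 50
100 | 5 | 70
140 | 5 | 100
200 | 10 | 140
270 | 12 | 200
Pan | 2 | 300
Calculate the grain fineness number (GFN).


Formula: GFN = sum(pct * multiplier) / sum(pct)
sum(pct * multiplier) = 6611
sum(pct) = 100
GFN = 6611 / 100 = 66.11


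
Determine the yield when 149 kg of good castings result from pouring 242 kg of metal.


Formula: Casting Yield = (W_good / W_total) * 100
Yield = (149 kg / 242 kg) * 100 = 61.5702%


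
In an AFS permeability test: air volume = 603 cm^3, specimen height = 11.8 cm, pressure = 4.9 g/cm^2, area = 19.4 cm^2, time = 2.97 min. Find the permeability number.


Formula: Permeability Number P = (V * H) / (p * A * t)
Numerator: V * H = 603 * 11.8 = 7115.4
Denominator: p * A * t = 4.9 * 19.4 * 2.97 = 282.3282
P = 7115.4 / 282.3282 = 25.2026


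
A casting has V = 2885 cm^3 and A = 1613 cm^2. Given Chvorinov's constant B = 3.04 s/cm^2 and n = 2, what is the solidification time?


Formula: t_s = B * (V/A)^n  (Chvorinov's rule, n=2)
Modulus M = V/A = 2885/1613 = 1.788593 cm
M^2 = 1.788593^2 = 3.199065 cm^2
t_s = 3.04 * 3.199065 = 9.7252 s

Answer: 9.7252 s


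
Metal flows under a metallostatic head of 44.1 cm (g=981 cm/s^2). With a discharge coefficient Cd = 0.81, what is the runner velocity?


Formula: v = Cd * sqrt(2 * g * h)  (Torricelli with discharge coefficient)
2*g*h = 2 * 981 * 44.1 = 86524.2 cm^2/s^2
sqrt(86524.2) = 294.14996 cm/s
v = 0.81 * 294.14996 = 238.2615 cm/s

Answer: 238.2615 cm/s


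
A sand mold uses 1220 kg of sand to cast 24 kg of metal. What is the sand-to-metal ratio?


Formula: Sand-to-Metal Ratio = W_sand / W_metal
Ratio = 1220 kg / 24 kg = 50.8333

Answer: 50.8333


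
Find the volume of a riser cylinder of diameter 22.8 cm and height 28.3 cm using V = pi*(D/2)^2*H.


Formula: V = pi * (D/2)^2 * H  (cylinder volume)
Radius = D/2 = 22.8/2 = 11.4 cm
V = pi * 11.4^2 * 28.3 = 11554.3631 cm^3

Answer: 11554.3631 cm^3


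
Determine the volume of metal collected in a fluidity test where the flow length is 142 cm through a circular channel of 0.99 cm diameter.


Formula: V = pi * (d/2)^2 * L  (cylinder volume)
Radius = 0.99/2 = 0.495 cm
V = pi * 0.495^2 * 142 = 109.3072 cm^3


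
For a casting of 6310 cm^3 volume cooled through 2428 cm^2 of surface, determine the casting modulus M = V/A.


Formula: Casting Modulus M = V / A
M = 6310 cm^3 / 2428 cm^2 = 2.5988 cm

Answer: 2.5988 cm


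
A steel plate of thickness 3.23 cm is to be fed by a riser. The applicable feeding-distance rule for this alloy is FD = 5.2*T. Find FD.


Formula: FD = 5.2 * T  (riser feeding-distance rule)
FD = 5.2 * 3.23 cm = 16.7960 cm

16.7960 cm


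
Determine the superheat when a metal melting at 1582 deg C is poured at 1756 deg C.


Formula: Superheat = T_pour - T_melt
Superheat = 1756 - 1582 = 174 deg C


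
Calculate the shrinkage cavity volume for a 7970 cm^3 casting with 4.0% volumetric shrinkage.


Formula: V_shrink = V_casting * shrinkage_pct / 100
V_shrink = 7970 cm^3 * 4.0 / 100 = 318.8000 cm^3


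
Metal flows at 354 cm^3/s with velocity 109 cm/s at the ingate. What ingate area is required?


Formula: A_ingate = Q / v  (continuity equation)
A = 354 cm^3/s / 109 cm/s = 3.2477 cm^2


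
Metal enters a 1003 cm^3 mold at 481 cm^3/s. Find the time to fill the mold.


Formula: t_fill = V_mold / Q_flow
t = 1003 cm^3 / 481 cm^3/s = 2.0852 s

2.0852 s


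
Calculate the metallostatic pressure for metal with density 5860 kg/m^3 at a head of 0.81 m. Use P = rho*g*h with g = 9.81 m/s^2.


Formula: P = rho * g * h
rho * g = 5860 * 9.81 = 57486.6 N/m^3
P = 57486.6 * 0.81 = 46564.1460 Pa

Answer: 46564.1460 Pa


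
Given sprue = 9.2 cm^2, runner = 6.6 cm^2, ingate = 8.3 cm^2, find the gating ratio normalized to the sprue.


Sprue:Runner:Ingate = 1 : 6.6/9.2 : 8.3/9.2 = 1:0.72:0.90

Answer: 1:0.72:0.90


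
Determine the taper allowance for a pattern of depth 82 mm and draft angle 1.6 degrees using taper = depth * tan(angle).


Formula: taper = depth * tan(draft_angle)
tan(1.6 deg) = 0.0279325
taper = 82 mm * 0.0279325 = 2.2905 mm

Final answer: 2.2905 mm


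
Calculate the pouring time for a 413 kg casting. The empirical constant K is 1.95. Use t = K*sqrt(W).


Formula: t = K * sqrt(W)
sqrt(W) = sqrt(413) = 20.32240
t = 1.95 * 20.32240 = 39.6287 s

Final answer: 39.6287 s


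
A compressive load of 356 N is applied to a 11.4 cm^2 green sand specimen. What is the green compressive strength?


Formula: Compressive Strength = Force / Area
Strength = 356 N / 11.4 cm^2 = 31.2281 N/cm^2


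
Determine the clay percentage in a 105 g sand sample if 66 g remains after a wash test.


Formula: Clay% = (W_total - W_washed) / W_total * 100
Clay mass = 105 - 66 = 39 g
Clay% = 39 / 105 * 100 = 37.1429%

Final answer: 37.1429%


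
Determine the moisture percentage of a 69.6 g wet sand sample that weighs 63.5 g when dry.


Formula: MC = (W_wet - W_dry) / W_wet * 100
Water mass = 69.6 - 63.5 = 6.1 g
MC = 6.1 / 69.6 * 100 = 8.7644%

Final answer: 8.7644%


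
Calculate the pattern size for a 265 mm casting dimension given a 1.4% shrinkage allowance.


Formula: L_pattern = L_casting * (1 + shrinkage_rate/100)
Shrinkage factor = 1 + 1.4/100 = 1.014
L_pattern = 265 mm * 1.014 = 268.7100 mm

Answer: 268.7100 mm


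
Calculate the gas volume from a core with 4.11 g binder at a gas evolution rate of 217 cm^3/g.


Formula: V_gas = W_binder * gas_evolution_rate
V = 4.11 g * 217 cm^3/g = 891.8700 cm^3

Answer: 891.8700 cm^3


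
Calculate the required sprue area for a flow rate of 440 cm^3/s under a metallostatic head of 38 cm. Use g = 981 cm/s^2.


Formula: v = sqrt(2*g*h), A = Q/v
Velocity: v = sqrt(2 * 981 * 38) = sqrt(74556) = 273.0494 cm/s
Sprue area: A = Q / v = 440 / 273.0494 = 1.6114 cm^2

Answer: 1.6114 cm^2


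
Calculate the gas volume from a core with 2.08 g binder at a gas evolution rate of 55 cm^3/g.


Formula: V_gas = W_binder * gas_evolution_rate
V = 2.08 g * 55 cm^3/g = 114.4000 cm^3

114.4000 cm^3


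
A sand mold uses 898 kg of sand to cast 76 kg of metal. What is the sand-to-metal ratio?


Formula: Sand-to-Metal Ratio = W_sand / W_metal
Ratio = 898 kg / 76 kg = 11.8158

Final answer: 11.8158


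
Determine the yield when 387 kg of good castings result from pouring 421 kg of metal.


Formula: Casting Yield = (W_good / W_total) * 100
Yield = (387 kg / 421 kg) * 100 = 91.9240%

Answer: 91.9240%


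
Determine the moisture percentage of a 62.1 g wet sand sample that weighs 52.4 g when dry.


Formula: MC = (W_wet - W_dry) / W_wet * 100
Water mass = 62.1 - 52.4 = 9.7 g
MC = 9.7 / 62.1 * 100 = 15.6200%


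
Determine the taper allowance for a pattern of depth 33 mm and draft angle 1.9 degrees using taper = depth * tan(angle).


Formula: taper = depth * tan(draft_angle)
tan(1.9 deg) = 0.0331734
taper = 33 mm * 0.0331734 = 1.0947 mm

1.0947 mm


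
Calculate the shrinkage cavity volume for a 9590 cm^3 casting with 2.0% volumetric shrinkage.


Formula: V_shrink = V_casting * shrinkage_pct / 100
V_shrink = 9590 cm^3 * 2.0 / 100 = 191.8000 cm^3

Answer: 191.8000 cm^3


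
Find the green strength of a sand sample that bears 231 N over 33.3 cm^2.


Formula: Compressive Strength = Force / Area
Strength = 231 N / 33.3 cm^2 = 6.9369 N/cm^2


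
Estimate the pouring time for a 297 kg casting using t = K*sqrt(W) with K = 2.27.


Formula: t = K * sqrt(W)
sqrt(W) = sqrt(297) = 17.23369
t = 2.27 * 17.23369 = 39.1205 s

39.1205 s


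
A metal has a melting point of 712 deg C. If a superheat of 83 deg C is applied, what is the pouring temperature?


Formula: T_pour = T_melt + Superheat
T_pour = 712 + 83 = 795 deg C


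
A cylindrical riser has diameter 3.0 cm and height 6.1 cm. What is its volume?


Formula: V = pi * (D/2)^2 * H  (cylinder volume)
Radius = D/2 = 3.0/2 = 1.5 cm
V = pi * 1.5^2 * 6.1 = 43.1184 cm^3

43.1184 cm^3


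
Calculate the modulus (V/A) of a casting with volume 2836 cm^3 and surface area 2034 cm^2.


Formula: Casting Modulus M = V / A
M = 2836 cm^3 / 2034 cm^2 = 1.3943 cm


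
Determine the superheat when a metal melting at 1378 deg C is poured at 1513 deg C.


Formula: Superheat = T_pour - T_melt
Superheat = 1513 - 1378 = 135 deg C

135 deg C


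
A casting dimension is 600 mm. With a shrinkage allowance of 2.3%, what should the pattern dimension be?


Formula: L_pattern = L_casting * (1 + shrinkage_rate/100)
Shrinkage factor = 1 + 2.3/100 = 1.023
L_pattern = 600 mm * 1.023 = 613.8000 mm

613.8000 mm


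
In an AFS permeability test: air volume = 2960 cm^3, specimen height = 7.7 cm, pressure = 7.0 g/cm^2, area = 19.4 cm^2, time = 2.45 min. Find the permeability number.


Formula: Permeability Number P = (V * H) / (p * A * t)
Numerator: V * H = 2960 * 7.7 = 22792.0
Denominator: p * A * t = 7.0 * 19.4 * 2.45 = 332.71
P = 22792.0 / 332.71 = 68.5041

68.5041


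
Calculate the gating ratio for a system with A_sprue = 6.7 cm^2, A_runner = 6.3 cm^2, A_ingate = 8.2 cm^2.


Sprue:Runner:Ingate = 1 : 6.3/6.7 : 8.2/6.7 = 1:0.94:1.22

Final answer: 1:0.94:1.22


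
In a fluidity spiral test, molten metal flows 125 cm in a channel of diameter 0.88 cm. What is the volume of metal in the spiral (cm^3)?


Formula: V = pi * (d/2)^2 * L  (cylinder volume)
Radius = 0.88/2 = 0.44 cm
V = pi * 0.44^2 * 125 = 76.0265 cm^3

Answer: 76.0265 cm^3


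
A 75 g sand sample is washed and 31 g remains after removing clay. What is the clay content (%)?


Formula: Clay% = (W_total - W_washed) / W_total * 100
Clay mass = 75 - 31 = 44 g
Clay% = 44 / 75 * 100 = 58.6667%

Final answer: 58.6667%


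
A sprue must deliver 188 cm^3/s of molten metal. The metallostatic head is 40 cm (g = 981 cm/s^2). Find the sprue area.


Formula: v = sqrt(2*g*h), A = Q/v
Velocity: v = sqrt(2 * 981 * 40) = sqrt(78480) = 280.1428 cm/s
Sprue area: A = Q / v = 188 / 280.1428 = 0.6711 cm^2

Final answer: 0.6711 cm^2


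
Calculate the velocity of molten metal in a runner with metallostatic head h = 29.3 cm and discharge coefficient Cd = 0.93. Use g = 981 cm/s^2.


Formula: v = Cd * sqrt(2 * g * h)  (Torricelli with discharge coefficient)
2*g*h = 2 * 981 * 29.3 = 57486.6 cm^2/s^2
sqrt(57486.6) = 239.76363 cm/s
v = 0.93 * 239.76363 = 222.9802 cm/s

222.9802 cm/s


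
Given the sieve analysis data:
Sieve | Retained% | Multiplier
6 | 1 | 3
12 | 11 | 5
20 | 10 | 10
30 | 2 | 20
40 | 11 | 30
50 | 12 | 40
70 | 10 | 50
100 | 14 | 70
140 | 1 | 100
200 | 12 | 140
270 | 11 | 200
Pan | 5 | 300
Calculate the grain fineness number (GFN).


Formula: GFN = sum(pct * multiplier) / sum(pct)
sum(pct * multiplier) = 7968
sum(pct) = 100
GFN = 7968 / 100 = 79.68

Answer: 79.68
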